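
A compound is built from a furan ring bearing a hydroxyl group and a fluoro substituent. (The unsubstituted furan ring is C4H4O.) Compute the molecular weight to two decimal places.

102.06 g/mol

Atom tally by fragment:
  furan ring core → C:4 H:4 O:1
  (− 2 ring H displaced by substituents)
  + OH → O:1 H:1
  + F → F:1
Element totals:
  C: 4
  H: 3
  F: 1
  O: 2
Molecular formula: C4H3FO2.
  M = 4(12.011) + 3(1.008) + 18.998 + 2(15.999)
    = 48.044 + 3.024 + 18.998 + 31.998 = 102.064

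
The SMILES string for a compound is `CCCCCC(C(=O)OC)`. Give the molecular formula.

Atom tally by fragment:
  CH3 → C:1 H:3
  CH2 → C:1 H:2
  CH2 → C:1 H:2
  CH2 → C:1 H:2
  CH2 → C:1 H:2
  CH2COOCH3 → C:3 H:5 O:2
Element totals:
  C: 8
  H: 16
  O: 2

C8H16O2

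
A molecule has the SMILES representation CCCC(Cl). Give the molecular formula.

C4H9Cl

Atom tally by fragment:
  CH3 → C:1 H:3
  CH2 → C:1 H:2
  CH2 → C:1 H:2
  CH2Cl → C:1 H:2 Cl:1
Element totals:
  C: 4
  H: 9
  Cl: 1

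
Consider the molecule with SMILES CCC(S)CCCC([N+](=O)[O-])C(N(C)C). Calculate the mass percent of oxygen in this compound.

13.65%

Atom tally by fragment:
  CH3 → C:1 H:3
  CH2 → C:1 H:2
  CH(SH) → C:1 H:2 S:1
  CH2 → C:1 H:2
  CH2 → C:1 H:2
  CH2 → C:1 H:2
  CH(NO2) → C:1 H:1 N:1 O:2
  CH2N(CH3)2 → C:3 H:8 N:1
Element totals:
  C: 10
  H: 22
  N: 2
  O: 2
  S: 1
Molecular formula: C10H22N2O2S.
Molar mass = 234.358 g/mol.
Mass from O: 2 × 15.999 = 31.998 g/mol.
%O = 31.998 / 234.358 × 100 = 13.65%.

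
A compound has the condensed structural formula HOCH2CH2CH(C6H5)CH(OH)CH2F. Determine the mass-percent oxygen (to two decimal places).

Atom tally by fragment:
  HOCH2CH2 → C:2 H:5 O:1
  CH(C6H5) → C:7 H:6
  CH(OH) → C:1 H:2 O:1
  CH2F → C:1 H:2 F:1
Element totals:
  C: 11
  H: 15
  F: 1
  O: 2
Molecular formula: C11H15FO2.
Molar mass = 198.237 g/mol.
Mass from O: 2 × 15.999 = 31.998 g/mol.
%O = 31.998 / 198.237 × 100 = 16.14%.

16.14%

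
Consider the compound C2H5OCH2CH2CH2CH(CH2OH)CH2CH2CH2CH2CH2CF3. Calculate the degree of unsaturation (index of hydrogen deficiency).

Atom tally by fragment:
  C2H5OCH2 → C:3 H:7 O:1
  CH2 → C:1 H:2
  CH2 → C:1 H:2
  CH(CH2OH) → C:2 H:4 O:1
  CH2 → C:1 H:2
  CH2 → C:1 H:2
  CH2 → C:1 H:2
  CH2 → C:1 H:2
  CH2CF3 → C:2 H:2 F:3
Element totals:
  C: 13
  H: 25
  F: 3
  O: 2
Molecular formula: C13H25F3O2.
DoU = (2C + 2 + N − H − X) / 2 = (2·13 + 2 + 0 − 25 − 3) / 2 = 0.

0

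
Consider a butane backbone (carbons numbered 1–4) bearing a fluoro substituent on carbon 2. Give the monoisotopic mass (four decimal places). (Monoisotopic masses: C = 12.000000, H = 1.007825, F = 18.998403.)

76.0688

Atom tally by fragment:
  CH3 → C:1 H:3
  CH(F) → C:1 H:1 F:1
  CH2 → C:1 H:2
  CH3 → C:1 H:3
Element totals:
  C: 4
  H: 9
  F: 1
Molecular formula: C4H9F.
  M = 4(12.0) + 9(1.007825) + 18.998403
    = 48.000000 + 9.070425 + 18.998403 = 76.068828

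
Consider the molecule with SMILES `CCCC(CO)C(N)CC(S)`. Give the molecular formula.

Atom tally by fragment:
  CH3 → C:1 H:3
  CH2 → C:1 H:2
  CH2 → C:1 H:2
  CH(CH2OH) → C:2 H:4 O:1
  CH(NH2) → C:1 H:3 N:1
  CH2 → C:1 H:2
  CH2SH → C:1 H:3 S:1
Element totals:
  C: 8
  H: 19
  N: 1
  O: 1
  S: 1

C8H19NOS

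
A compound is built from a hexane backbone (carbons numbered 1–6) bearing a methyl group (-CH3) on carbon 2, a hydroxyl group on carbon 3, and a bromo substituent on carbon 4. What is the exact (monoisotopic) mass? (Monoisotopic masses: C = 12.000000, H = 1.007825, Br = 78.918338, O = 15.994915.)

Atom tally by fragment:
  CH3 → C:1 H:3
  CH(CH3) → C:2 H:4
  CH(OH) → C:1 H:2 O:1
  CH(Br) → C:1 H:1 Br:1
  CH2 → C:1 H:2
  CH3 → C:1 H:3
Element totals:
  C: 7
  H: 15
  Br: 1
  O: 1
Molecular formula: C7H15BrO.
  M = 7(12.0) + 15(1.007825) + 78.918338 + 15.994915
    = 84.000000 + 15.117375 + 78.918338 + 15.994915 = 194.030628

194.0306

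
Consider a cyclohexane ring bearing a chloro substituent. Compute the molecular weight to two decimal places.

Atom tally by fragment:
  cyclohexane ring core → C:6 H:12
  (− 1 ring H displaced by substituents)
  + Cl → Cl:1
Element totals:
  C: 6
  H: 11
  Cl: 1
Molecular formula: C6H11Cl.
  M = 6(12.011) + 11(1.008) + 35.45
    = 72.066 + 11.088 + 35.450 = 118.604

118.60 g/mol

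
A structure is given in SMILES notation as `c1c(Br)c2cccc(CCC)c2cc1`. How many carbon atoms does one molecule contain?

Atom tally by fragment:
  naphthalene ring system core → C:10 H:8
  (− 2 ring H displaced by substituents)
  + Br → Br:1
  + CH2CH2CH3 → C:3 H:7
Element totals:
  C: 13
  H: 13
  Br: 1

13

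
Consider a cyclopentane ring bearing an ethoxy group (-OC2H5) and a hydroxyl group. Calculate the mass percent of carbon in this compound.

64.58%

Atom tally by fragment:
  cyclopentane ring core → C:5 H:10
  (− 2 ring H displaced by substituents)
  + OC2H5 → C:2 H:5 O:1
  + OH → O:1 H:1
Element totals:
  C: 7
  H: 14
  O: 2
Molecular formula: C7H14O2.
Molar mass = 130.187 g/mol.
Mass from C: 7 × 12.011 = 84.077 g/mol.
%C = 84.077 / 130.187 × 100 = 64.58%.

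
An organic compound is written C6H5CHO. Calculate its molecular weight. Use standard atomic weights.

Element totals:
  C: 7
  H: 6
  O: 1
Molecular formula: C7H6O.
  M = 7(12.011) + 6(1.008) + 15.999
    = 84.077 + 6.048 + 15.999 = 106.124

106.12 g/mol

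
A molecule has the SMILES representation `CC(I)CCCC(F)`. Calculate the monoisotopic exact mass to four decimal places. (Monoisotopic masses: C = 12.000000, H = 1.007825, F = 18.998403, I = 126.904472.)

Atom tally by fragment:
  CH3 → C:1 H:3
  CH(I) → C:1 H:1 I:1
  CH2 → C:1 H:2
  CH2 → C:1 H:2
  CH2 → C:1 H:2
  CH2F → C:1 H:2 F:1
Element totals:
  C: 6
  H: 12
  F: 1
  I: 1
Molecular formula: C6H12FI.
  M = 6(12.0) + 12(1.007825) + 18.998403 + 126.904472
    = 72.000000 + 12.093900 + 18.998403 + 126.904472 = 229.996775

229.9968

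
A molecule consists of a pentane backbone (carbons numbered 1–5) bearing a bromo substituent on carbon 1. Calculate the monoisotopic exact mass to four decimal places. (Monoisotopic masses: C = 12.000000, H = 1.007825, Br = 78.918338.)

Atom tally by fragment:
  BrCH2 → C:1 H:2 Br:1
  CH2 → C:1 H:2
  CH2 → C:1 H:2
  CH2 → C:1 H:2
  CH3 → C:1 H:3
Element totals:
  C: 5
  H: 11
  Br: 1
Molecular formula: C5H11Br.
  M = 5(12.0) + 11(1.007825) + 78.918338
    = 60.000000 + 11.086075 + 78.918338 = 150.004413

150.0044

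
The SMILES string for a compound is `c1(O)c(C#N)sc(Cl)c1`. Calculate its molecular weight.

159.59 g/mol

Atom tally by fragment:
  thiophene ring core → C:4 H:4 S:1
  (− 3 ring H displaced by substituents)
  + OH → O:1 H:1
  + CN → C:1 N:1
  + Cl → Cl:1
Element totals:
  C: 5
  H: 2
  Cl: 1
  N: 1
  O: 1
  S: 1
Molecular formula: C5H2ClNOS.
  M = 5(12.011) + 2(1.008) + 35.45 + 14.007 + 15.999 + 32.06
    = 60.055 + 2.016 + 35.450 + 14.007 + 15.999 + 32.060 = 159.587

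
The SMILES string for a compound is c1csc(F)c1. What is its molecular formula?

C4H3FS

Atom tally by fragment:
  thiophene ring core → C:4 H:4 S:1
  (− 1 ring H displaced by substituents)
  + F → F:1
Element totals:
  C: 4
  H: 3
  F: 1
  S: 1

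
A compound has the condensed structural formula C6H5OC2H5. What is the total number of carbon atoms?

8

Element totals:
  C: 8
  H: 10
  O: 1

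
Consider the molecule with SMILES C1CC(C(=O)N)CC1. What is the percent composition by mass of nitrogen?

12.38%

Atom tally by fragment:
  cyclopentane ring core → C:5 H:10
  (− 1 ring H displaced by substituents)
  + CONH2 → C:1 H:2 O:1 N:1
Element totals:
  C: 6
  H: 11
  N: 1
  O: 1
Molecular formula: C6H11NO.
Molar mass = 113.160 g/mol.
Mass from N: 1 × 14.007 = 14.007 g/mol.
%N = 14.007 / 113.160 × 100 = 12.38%.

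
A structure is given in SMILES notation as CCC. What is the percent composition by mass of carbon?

Atom tally by fragment:
  CH3 → C:1 H:3
  CH2 → C:1 H:2
  CH3 → C:1 H:3
Element totals:
  C: 3
  H: 8
Molecular formula: C3H8.
Molar mass = 44.097 g/mol.
Mass from C: 3 × 12.011 = 36.033 g/mol.
%C = 36.033 / 44.097 × 100 = 81.71%.

81.71%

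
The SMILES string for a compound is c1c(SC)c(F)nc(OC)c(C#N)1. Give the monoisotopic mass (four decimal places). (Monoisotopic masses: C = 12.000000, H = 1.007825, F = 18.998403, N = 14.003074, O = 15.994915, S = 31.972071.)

Atom tally by fragment:
  pyridine ring core → C:5 H:5 N:1
  (− 4 ring H displaced by substituents)
  + SCH3 → C:1 H:3 S:1
  + F → F:1
  + OCH3 → C:1 H:3 O:1
  + CN → C:1 N:1
Element totals:
  C: 8
  H: 7
  F: 1
  N: 2
  O: 1
  S: 1
Molecular formula: C8H7FN2OS.
  M = 8(12.0) + 7(1.007825) + 18.998403 + 2(14.003074) + 15.994915 + 31.972071
    = 96.000000 + 7.054775 + 18.998403 + 28.006148 + 15.994915 + 31.972071 = 198.026312

198.0263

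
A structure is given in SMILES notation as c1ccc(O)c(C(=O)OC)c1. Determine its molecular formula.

Atom tally by fragment:
  benzene ring core → C:6 H:6
  (− 2 ring H displaced by substituents)
  + OH → O:1 H:1
  + COOCH3 → C:2 H:3 O:2
Element totals:
  C: 8
  H: 8
  O: 3

C8H8O3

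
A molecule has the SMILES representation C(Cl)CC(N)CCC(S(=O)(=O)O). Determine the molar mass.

Atom tally by fragment:
  ClCH2 → C:1 H:2 Cl:1
  CH2 → C:1 H:2
  CH(NH2) → C:1 H:3 N:1
  CH2 → C:1 H:2
  CH2 → C:1 H:2
  CH2SO3H → C:1 H:3 S:1 O:3
Element totals:
  C: 6
  H: 14
  Cl: 1
  N: 1
  O: 3
  S: 1
Molecular formula: C6H14ClNO3S.
  M = 6(12.011) + 14(1.008) + 35.45 + 14.007 + 3(15.999) + 32.06
    = 72.066 + 14.112 + 35.450 + 14.007 + 47.997 + 32.060 = 215.692

215.69 g/mol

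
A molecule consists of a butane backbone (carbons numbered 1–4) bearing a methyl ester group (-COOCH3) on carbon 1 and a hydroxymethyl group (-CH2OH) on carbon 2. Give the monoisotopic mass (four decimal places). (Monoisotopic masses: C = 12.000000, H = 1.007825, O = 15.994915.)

Atom tally by fragment:
  CH3OOCCH2 → C:3 H:5 O:2
  CH(CH2OH) → C:2 H:4 O:1
  CH2 → C:1 H:2
  CH3 → C:1 H:3
Element totals:
  C: 7
  H: 14
  O: 3
Molecular formula: C7H14O3.
  M = 7(12.0) + 14(1.007825) + 3(15.994915)
    = 84.000000 + 14.109550 + 47.984745 = 146.094295

146.0943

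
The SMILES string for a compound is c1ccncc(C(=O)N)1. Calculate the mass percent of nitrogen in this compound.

22.94%

Atom tally by fragment:
  pyridine ring core → C:5 H:5 N:1
  (− 1 ring H displaced by substituents)
  + CONH2 → C:1 H:2 O:1 N:1
Element totals:
  C: 6
  H: 6
  N: 2
  O: 1
Molecular formula: C6H6N2O.
Molar mass = 122.127 g/mol.
Mass from N: 2 × 14.007 = 28.014 g/mol.
%N = 28.014 / 122.127 × 100 = 22.94%.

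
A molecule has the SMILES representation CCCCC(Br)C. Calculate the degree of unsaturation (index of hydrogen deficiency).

0

Atom tally by fragment:
  CH3 → C:1 H:3
  CH2 → C:1 H:2
  CH2 → C:1 H:2
  CH2 → C:1 H:2
  CH(Br) → C:1 H:1 Br:1
  CH3 → C:1 H:3
Element totals:
  C: 6
  H: 13
  Br: 1
Molecular formula: C6H13Br.
DoU = (2C + 2 + N − H − X) / 2 = (2·6 + 2 + 0 − 13 − 1) / 2 = 0.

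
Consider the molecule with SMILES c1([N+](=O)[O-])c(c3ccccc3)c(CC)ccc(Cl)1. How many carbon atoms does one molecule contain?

Atom tally by fragment:
  benzene ring core → C:6 H:6
  (− 4 ring H displaced by substituents)
  + NO2 → N:1 O:2
  + C6H5 → C:6 H:5
  + C2H5 → C:2 H:5
  + Cl → Cl:1
Element totals:
  C: 14
  H: 12
  Cl: 1
  N: 1
  O: 2

14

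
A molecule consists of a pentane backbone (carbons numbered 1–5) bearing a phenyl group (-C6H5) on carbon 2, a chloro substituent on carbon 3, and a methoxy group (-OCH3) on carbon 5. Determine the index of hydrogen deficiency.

4

Atom tally by fragment:
  CH3 → C:1 H:3
  CH(C6H5) → C:7 H:6
  CH(Cl) → C:1 H:1 Cl:1
  CH2 → C:1 H:2
  CH2OCH3 → C:2 H:5 O:1
Element totals:
  C: 12
  H: 17
  Cl: 1
  O: 1
Molecular formula: C12H17ClO.
DoU = (2C + 2 + N − H − X) / 2 = (2·12 + 2 + 0 − 17 − 1) / 2 = 4.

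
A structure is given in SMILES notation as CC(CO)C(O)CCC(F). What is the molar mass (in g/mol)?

Atom tally by fragment:
  CH3 → C:1 H:3
  CH(CH2OH) → C:2 H:4 O:1
  CH(OH) → C:1 H:2 O:1
  CH2 → C:1 H:2
  CH2 → C:1 H:2
  CH2F → C:1 H:2 F:1
Element totals:
  C: 7
  H: 15
  F: 1
  O: 2
Molecular formula: C7H15FO2.
  M = 7(12.011) + 15(1.008) + 18.998 + 2(15.999)
    = 84.077 + 15.120 + 18.998 + 31.998 = 150.193

150.19 g/mol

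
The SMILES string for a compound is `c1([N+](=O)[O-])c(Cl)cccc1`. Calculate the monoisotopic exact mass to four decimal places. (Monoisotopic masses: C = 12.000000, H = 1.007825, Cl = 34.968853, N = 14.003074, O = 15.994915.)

156.9931

Atom tally by fragment:
  benzene ring core → C:6 H:6
  (− 2 ring H displaced by substituents)
  + NO2 → N:1 O:2
  + Cl → Cl:1
Element totals:
  C: 6
  H: 4
  Cl: 1
  N: 1
  O: 2
Molecular formula: C6H4ClNO2.
  M = 6(12.0) + 4(1.007825) + 34.968853 + 14.003074 + 2(15.994915)
    = 72.000000 + 4.031300 + 34.968853 + 14.003074 + 31.989830 = 156.993057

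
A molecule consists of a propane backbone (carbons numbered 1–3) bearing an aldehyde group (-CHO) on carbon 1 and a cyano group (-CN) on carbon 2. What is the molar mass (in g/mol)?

Atom tally by fragment:
  OHCCH2 → C:2 H:3 O:1
  CH(CN) → C:2 H:1 N:1
  CH3 → C:1 H:3
Element totals:
  C: 5
  H: 7
  N: 1
  O: 1
Molecular formula: C5H7NO.
  M = 5(12.011) + 7(1.008) + 14.007 + 15.999
    = 60.055 + 7.056 + 14.007 + 15.999 = 97.117

97.12 g/mol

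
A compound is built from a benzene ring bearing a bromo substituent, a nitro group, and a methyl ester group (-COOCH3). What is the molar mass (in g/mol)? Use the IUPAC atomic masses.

Atom tally by fragment:
  benzene ring core → C:6 H:6
  (− 3 ring H displaced by substituents)
  + Br → Br:1
  + NO2 → N:1 O:2
  + COOCH3 → C:2 H:3 O:2
Element totals:
  C: 8
  H: 6
  Br: 1
  N: 1
  O: 4
Molecular formula: C8H6BrNO4.
  M = 8(12.011) + 6(1.008) + 79.904 + 14.007 + 4(15.999)
    = 96.088 + 6.048 + 79.904 + 14.007 + 63.996 = 260.043

260.04 g/mol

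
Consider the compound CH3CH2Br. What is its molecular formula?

C2H5Br

Element totals:
  C: 2
  H: 5
  Br: 1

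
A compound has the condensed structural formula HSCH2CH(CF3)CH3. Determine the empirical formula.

C4H7F3S

Element totals:
  C: 4
  H: 7
  F: 3
  S: 1
Molecular formula: C4H7F3S.
gcd of subscripts (4, 3, 7, 1) = 1, so the empirical formula equals the molecular formula.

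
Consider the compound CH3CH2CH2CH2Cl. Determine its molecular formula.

Element totals:
  C: 4
  H: 9
  Cl: 1

C4H9Cl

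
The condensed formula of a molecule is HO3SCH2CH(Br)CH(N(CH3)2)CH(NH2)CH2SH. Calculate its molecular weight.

321.25 g/mol

Atom tally by fragment:
  HO3SCH2 → C:1 H:3 S:1 O:3
  CH(Br) → C:1 H:1 Br:1
  CH(N(CH3)2) → C:3 H:7 N:1
  CH(NH2) → C:1 H:3 N:1
  CH2SH → C:1 H:3 S:1
Element totals:
  C: 7
  H: 17
  Br: 1
  N: 2
  O: 3
  S: 2
Molecular formula: C7H17BrN2O3S2.
  M = 7(12.011) + 17(1.008) + 79.904 + 2(14.007) + 3(15.999) + 2(32.06)
    = 84.077 + 17.136 + 79.904 + 28.014 + 47.997 + 64.120 = 321.248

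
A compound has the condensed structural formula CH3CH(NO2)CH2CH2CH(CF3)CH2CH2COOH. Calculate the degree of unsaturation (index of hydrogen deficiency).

Element totals:
  C: 9
  H: 14
  F: 3
  N: 1
  O: 4
Molecular formula: C9H14F3NO4.
DoU = (2C + 2 + N − H − X) / 2 = (2·9 + 2 + 1 − 14 − 3) / 2 = 2.

2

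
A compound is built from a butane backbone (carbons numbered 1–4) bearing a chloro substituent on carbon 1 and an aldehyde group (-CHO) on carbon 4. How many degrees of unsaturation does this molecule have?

1

Atom tally by fragment:
  ClCH2 → C:1 H:2 Cl:1
  CH2 → C:1 H:2
  CH2 → C:1 H:2
  CH2CHO → C:2 H:3 O:1
Element totals:
  C: 5
  H: 9
  Cl: 1
  O: 1
Molecular formula: C5H9ClO.
DoU = (2C + 2 + N − H − X) / 2 = (2·5 + 2 + 0 − 9 − 1) / 2 = 1.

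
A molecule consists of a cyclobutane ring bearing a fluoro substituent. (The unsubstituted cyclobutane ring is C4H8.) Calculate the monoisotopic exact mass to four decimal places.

Atom tally by fragment:
  cyclobutane ring core → C:4 H:8
  (− 1 ring H displaced by substituents)
  + F → F:1
Element totals:
  C: 4
  H: 7
  F: 1
Molecular formula: C4H7F.
  M = 4(12.0) + 7(1.007825) + 18.998403
    = 48.000000 + 7.054775 + 18.998403 = 74.053178

74.0532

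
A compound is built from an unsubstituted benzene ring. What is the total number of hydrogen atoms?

6

Atom tally by fragment:
  benzene ring core → C:6 H:6
Element totals:
  C: 6
  H: 6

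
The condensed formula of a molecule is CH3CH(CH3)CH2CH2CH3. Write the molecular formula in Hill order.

Element totals:
  C: 6
  H: 14

C6H14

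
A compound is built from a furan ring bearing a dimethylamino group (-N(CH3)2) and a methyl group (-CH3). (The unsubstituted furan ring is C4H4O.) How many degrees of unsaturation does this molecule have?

3

Atom tally by fragment:
  furan ring core → C:4 H:4 O:1
  (− 2 ring H displaced by substituents)
  + N(CH3)2 → N:1 C:2 H:6
  + CH3 → C:1 H:3
Element totals:
  C: 7
  H: 11
  N: 1
  O: 1
Molecular formula: C7H11NO.
DoU = (2C + 2 + N − H − X) / 2 = (2·7 + 2 + 1 − 11 − 0) / 2 = 3.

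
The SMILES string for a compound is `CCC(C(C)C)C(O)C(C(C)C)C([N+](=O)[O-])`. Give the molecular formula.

Atom tally by fragment:
  CH3 → C:1 H:3
  CH2 → C:1 H:2
  CH(CH(CH3)2) → C:4 H:8
  CH(OH) → C:1 H:2 O:1
  CH(CH(CH3)2) → C:4 H:8
  CH2NO2 → C:1 H:2 N:1 O:2
Element totals:
  C: 12
  H: 25
  N: 1
  O: 3

C12H25NO3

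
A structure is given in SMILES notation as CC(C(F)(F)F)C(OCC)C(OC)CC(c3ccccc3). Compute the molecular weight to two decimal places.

304.35 g/mol

Atom tally by fragment:
  CH3 → C:1 H:3
  CH(CF3) → C:2 H:1 F:3
  CH(OC2H5) → C:3 H:6 O:1
  CH(OCH3) → C:2 H:4 O:1
  CH2 → C:1 H:2
  CH2C6H5 → C:7 H:7
Element totals:
  C: 16
  H: 23
  F: 3
  O: 2
Molecular formula: C16H23F3O2.
  M = 16(12.011) + 23(1.008) + 3(18.998) + 2(15.999)
    = 192.176 + 23.184 + 56.994 + 31.998 = 304.352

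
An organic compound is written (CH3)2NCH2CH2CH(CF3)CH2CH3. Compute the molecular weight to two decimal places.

Atom tally by fragment:
  (CH3)2NCH2 → C:3 H:8 N:1
  CH2 → C:1 H:2
  CH(CF3) → C:2 H:1 F:3
  CH2 → C:1 H:2
  CH3 → C:1 H:3
Element totals:
  C: 8
  H: 16
  F: 3
  N: 1
Molecular formula: C8H16F3N.
  M = 8(12.011) + 16(1.008) + 3(18.998) + 14.007
    = 96.088 + 16.128 + 56.994 + 14.007 = 183.217

183.22 g/mol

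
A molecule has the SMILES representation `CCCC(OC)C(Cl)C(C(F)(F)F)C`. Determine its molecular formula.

Atom tally by fragment:
  CH3 → C:1 H:3
  CH2 → C:1 H:2
  CH2 → C:1 H:2
  CH(OCH3) → C:2 H:4 O:1
  CH(Cl) → C:1 H:1 Cl:1
  CH(CF3) → C:2 H:1 F:3
  CH3 → C:1 H:3
Element totals:
  C: 9
  H: 16
  Cl: 1
  F: 3
  O: 1

C9H16ClF3O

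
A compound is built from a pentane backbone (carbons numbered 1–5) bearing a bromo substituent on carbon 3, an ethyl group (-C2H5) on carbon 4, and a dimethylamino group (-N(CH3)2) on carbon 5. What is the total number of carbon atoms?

9

Atom tally by fragment:
  CH3 → C:1 H:3
  CH2 → C:1 H:2
  CH(Br) → C:1 H:1 Br:1
  CH(C2H5) → C:3 H:6
  CH2N(CH3)2 → C:3 H:8 N:1
Element totals:
  C: 9
  H: 20
  Br: 1
  N: 1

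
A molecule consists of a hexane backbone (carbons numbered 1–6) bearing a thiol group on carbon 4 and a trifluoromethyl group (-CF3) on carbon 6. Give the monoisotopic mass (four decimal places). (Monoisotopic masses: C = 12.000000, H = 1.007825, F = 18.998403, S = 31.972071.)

186.0690

Atom tally by fragment:
  CH3 → C:1 H:3
  CH2 → C:1 H:2
  CH2 → C:1 H:2
  CH(SH) → C:1 H:2 S:1
  CH2 → C:1 H:2
  CH2CF3 → C:2 H:2 F:3
Element totals:
  C: 7
  H: 13
  F: 3
  S: 1
Molecular formula: C7H13F3S.
  M = 7(12.0) + 13(1.007825) + 3(18.998403) + 31.972071
    = 84.000000 + 13.101725 + 56.995209 + 31.972071 = 186.069005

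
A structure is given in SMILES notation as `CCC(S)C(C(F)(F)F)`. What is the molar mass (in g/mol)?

158.18 g/mol

Atom tally by fragment:
  CH3 → C:1 H:3
  CH2 → C:1 H:2
  CH(SH) → C:1 H:2 S:1
  CH2CF3 → C:2 H:2 F:3
Element totals:
  C: 5
  H: 9
  F: 3
  S: 1
Molecular formula: C5H9F3S.
  M = 5(12.011) + 9(1.008) + 3(18.998) + 32.06
    = 60.055 + 9.072 + 56.994 + 32.060 = 158.181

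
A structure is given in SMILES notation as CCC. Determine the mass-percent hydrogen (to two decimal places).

Atom tally by fragment:
  CH3 → C:1 H:3
  CH2 → C:1 H:2
  CH3 → C:1 H:3
Element totals:
  C: 3
  H: 8
Molecular formula: C3H8.
Molar mass = 44.097 g/mol.
Mass from H: 8 × 1.008 = 8.064 g/mol.
%H = 8.064 / 44.097 × 100 = 18.29%.

18.29%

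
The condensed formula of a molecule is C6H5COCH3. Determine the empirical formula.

Atom tally by fragment:
  benzene ring core → C:6 H:6
  (− 1 ring H displaced by substituents)
  + COCH3 → C:2 H:3 O:1
Element totals:
  C: 8
  H: 8
  O: 1
Molecular formula: C8H8O.
gcd of subscripts (8, 8, 1) = 1, so the empirical formula equals the molecular formula.

C8H8O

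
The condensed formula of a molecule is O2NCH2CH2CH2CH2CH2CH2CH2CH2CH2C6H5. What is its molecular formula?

Element totals:
  C: 15
  H: 23
  N: 1
  O: 2

C15H23NO2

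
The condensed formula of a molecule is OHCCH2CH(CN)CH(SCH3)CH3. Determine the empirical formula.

C7H11NOS

Atom tally by fragment:
  OHCCH2 → C:2 H:3 O:1
  CH(CN) → C:2 H:1 N:1
  CH(SCH3) → C:2 H:4 S:1
  CH3 → C:1 H:3
Element totals:
  C: 7
  H: 11
  N: 1
  O: 1
  S: 1
Molecular formula: C7H11NOS.
gcd of subscripts (7, 11, 1, 1, 1) = 1, so the empirical formula equals the molecular formula.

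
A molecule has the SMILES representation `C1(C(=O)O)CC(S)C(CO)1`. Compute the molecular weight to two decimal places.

162.20 g/mol

Atom tally by fragment:
  cyclobutane ring core → C:4 H:8
  (− 3 ring H displaced by substituents)
  + COOH → C:1 H:1 O:2
  + SH → S:1 H:1
  + CH2OH → C:1 H:3 O:1
Element totals:
  C: 6
  H: 10
  O: 3
  S: 1
Molecular formula: C6H10O3S.
  M = 6(12.011) + 10(1.008) + 3(15.999) + 32.06
    = 72.066 + 10.080 + 47.997 + 32.060 = 162.203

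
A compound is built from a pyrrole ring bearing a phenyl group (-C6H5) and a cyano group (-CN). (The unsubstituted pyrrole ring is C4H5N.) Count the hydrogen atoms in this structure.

Atom tally by fragment:
  pyrrole ring core → C:4 H:5 N:1
  (− 2 ring H displaced by substituents)
  + C6H5 → C:6 H:5
  + CN → C:1 N:1
Element totals:
  C: 11
  H: 8
  N: 2

8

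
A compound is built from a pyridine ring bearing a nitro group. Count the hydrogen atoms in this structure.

4

Atom tally by fragment:
  pyridine ring core → C:5 H:5 N:1
  (− 1 ring H displaced by substituents)
  + NO2 → N:1 O:2
Element totals:
  C: 5
  H: 4
  N: 2
  O: 2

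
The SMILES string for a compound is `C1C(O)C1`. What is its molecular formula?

Atom tally by fragment:
  cyclopropane ring core → C:3 H:6
  (− 1 ring H displaced by substituents)
  + OH → O:1 H:1
Element totals:
  C: 3
  H: 6
  O: 1

C3H6O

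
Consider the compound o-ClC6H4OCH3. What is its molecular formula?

C7H7ClO

Atom tally by fragment:
  benzene ring core → C:6 H:6
  (− 2 ring H displaced by substituents)
  + Cl → Cl:1
  + OCH3 → C:1 H:3 O:1
Element totals:
  C: 7
  H: 7
  Cl: 1
  O: 1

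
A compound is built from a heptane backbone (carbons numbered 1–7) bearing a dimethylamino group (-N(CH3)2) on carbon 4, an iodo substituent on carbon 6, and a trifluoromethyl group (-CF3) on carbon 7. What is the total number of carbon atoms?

Atom tally by fragment:
  CH3 → C:1 H:3
  CH2 → C:1 H:2
  CH2 → C:1 H:2
  CH(N(CH3)2) → C:3 H:7 N:1
  CH2 → C:1 H:2
  CH(I) → C:1 H:1 I:1
  CH2CF3 → C:2 H:2 F:3
Element totals:
  C: 10
  H: 19
  F: 3
  I: 1
  N: 1

10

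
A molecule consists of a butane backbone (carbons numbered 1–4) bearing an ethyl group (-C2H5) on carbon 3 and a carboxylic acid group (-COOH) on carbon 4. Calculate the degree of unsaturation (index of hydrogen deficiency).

Atom tally by fragment:
  CH3 → C:1 H:3
  CH2 → C:1 H:2
  CH(C2H5) → C:3 H:6
  CH2COOH → C:2 H:3 O:2
Element totals:
  C: 7
  H: 14
  O: 2
Molecular formula: C7H14O2.
DoU = (2C + 2 + N − H − X) / 2 = (2·7 + 2 + 0 − 14 − 0) / 2 = 1.

1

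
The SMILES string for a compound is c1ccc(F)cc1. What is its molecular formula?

C6H5F

Atom tally by fragment:
  benzene ring core → C:6 H:6
  (− 1 ring H displaced by substituents)
  + F → F:1
Element totals:
  C: 6
  H: 5
  F: 1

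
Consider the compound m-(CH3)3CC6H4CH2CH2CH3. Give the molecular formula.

C13H20

Element totals:
  C: 13
  H: 20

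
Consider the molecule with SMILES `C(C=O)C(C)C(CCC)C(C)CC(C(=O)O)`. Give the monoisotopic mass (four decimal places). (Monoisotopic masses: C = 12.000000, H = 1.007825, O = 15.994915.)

Atom tally by fragment:
  OHCCH2 → C:2 H:3 O:1
  CH(CH3) → C:2 H:4
  CH(CH2CH2CH3) → C:4 H:8
  CH(CH3) → C:2 H:4
  CH2 → C:1 H:2
  CH2COOH → C:2 H:3 O:2
Element totals:
  C: 13
  H: 24
  O: 3
Molecular formula: C13H24O3.
  M = 13(12.0) + 24(1.007825) + 3(15.994915)
    = 156.000000 + 24.187800 + 47.984745 = 228.172545

228.1725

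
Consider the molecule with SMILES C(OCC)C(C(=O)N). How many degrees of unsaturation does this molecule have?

1

Atom tally by fragment:
  C2H5OCH2 → C:3 H:7 O:1
  CH2CONH2 → C:2 H:4 O:1 N:1
Element totals:
  C: 5
  H: 11
  N: 1
  O: 2
Molecular formula: C5H11NO2.
DoU = (2C + 2 + N − H − X) / 2 = (2·5 + 2 + 1 − 11 − 0) / 2 = 1.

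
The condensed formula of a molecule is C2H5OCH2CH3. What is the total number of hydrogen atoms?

10

Atom tally by fragment:
  C2H5OCH2 → C:3 H:7 O:1
  CH3 → C:1 H:3
Element totals:
  C: 4
  H: 10
  O: 1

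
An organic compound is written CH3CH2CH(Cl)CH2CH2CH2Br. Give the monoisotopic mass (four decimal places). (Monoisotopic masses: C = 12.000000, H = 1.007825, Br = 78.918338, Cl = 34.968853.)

Atom tally by fragment:
  CH3 → C:1 H:3
  CH2 → C:1 H:2
  CH(Cl) → C:1 H:1 Cl:1
  CH2 → C:1 H:2
  CH2 → C:1 H:2
  CH2Br → C:1 H:2 Br:1
Element totals:
  C: 6
  H: 12
  Br: 1
  Cl: 1
Molecular formula: C6H12BrCl.
  M = 6(12.0) + 12(1.007825) + 78.918338 + 34.968853
    = 72.000000 + 12.093900 + 78.918338 + 34.968853 = 197.981091

197.9811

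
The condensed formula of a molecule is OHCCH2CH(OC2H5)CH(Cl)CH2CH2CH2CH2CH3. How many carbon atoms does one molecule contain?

11

Atom tally by fragment:
  OHCCH2 → C:2 H:3 O:1
  CH(OC2H5) → C:3 H:6 O:1
  CH(Cl) → C:1 H:1 Cl:1
  CH2 → C:1 H:2
  CH2 → C:1 H:2
  CH2 → C:1 H:2
  CH2 → C:1 H:2
  CH3 → C:1 H:3
Element totals:
  C: 11
  H: 21
  Cl: 1
  O: 2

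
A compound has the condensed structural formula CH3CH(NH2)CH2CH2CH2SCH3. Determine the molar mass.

133.25 g/mol

Element totals:
  C: 6
  H: 15
  N: 1
  S: 1
Molecular formula: C6H15NS.
  M = 6(12.011) + 15(1.008) + 14.007 + 32.06
    = 72.066 + 15.120 + 14.007 + 32.060 = 133.253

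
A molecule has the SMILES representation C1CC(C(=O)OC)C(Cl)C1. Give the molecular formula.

C7H11ClO2

Atom tally by fragment:
  cyclopentane ring core → C:5 H:10
  (− 2 ring H displaced by substituents)
  + COOCH3 → C:2 H:3 O:2
  + Cl → Cl:1
Element totals:
  C: 7
  H: 11
  Cl: 1
  O: 2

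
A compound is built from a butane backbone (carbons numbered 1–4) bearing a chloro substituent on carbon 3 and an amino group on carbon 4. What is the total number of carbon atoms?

Atom tally by fragment:
  CH3 → C:1 H:3
  CH2 → C:1 H:2
  CH(Cl) → C:1 H:1 Cl:1
  CH2NH2 → C:1 H:4 N:1
Element totals:
  C: 4
  H: 10
  Cl: 1
  N: 1

4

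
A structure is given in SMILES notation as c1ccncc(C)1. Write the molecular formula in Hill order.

Atom tally by fragment:
  pyridine ring core → C:5 H:5 N:1
  (− 1 ring H displaced by substituents)
  + CH3 → C:1 H:3
Element totals:
  C: 6
  H: 7
  N: 1

C6H7N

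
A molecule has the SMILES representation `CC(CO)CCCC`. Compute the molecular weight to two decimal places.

116.20 g/mol

Atom tally by fragment:
  CH3 → C:1 H:3
  CH(CH2OH) → C:2 H:4 O:1
  CH2 → C:1 H:2
  CH2 → C:1 H:2
  CH2 → C:1 H:2
  CH3 → C:1 H:3
Element totals:
  C: 7
  H: 16
  O: 1
Molecular formula: C7H16O.
  M = 7(12.011) + 16(1.008) + 15.999
    = 84.077 + 16.128 + 15.999 = 116.204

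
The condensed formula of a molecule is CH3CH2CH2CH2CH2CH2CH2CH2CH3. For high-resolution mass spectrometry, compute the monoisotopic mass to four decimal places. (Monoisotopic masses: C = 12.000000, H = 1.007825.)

Element totals:
  C: 9
  H: 20
Molecular formula: C9H20.
  M = 9(12.0) + 20(1.007825)
    = 108.000000 + 20.156500 = 128.156500

128.1565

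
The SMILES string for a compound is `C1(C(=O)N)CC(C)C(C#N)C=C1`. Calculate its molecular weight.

164.21 g/mol

Atom tally by fragment:
  cyclohexene ring core → C:6 H:10
  (− 3 ring H displaced by substituents)
  + CONH2 → C:1 H:2 O:1 N:1
  + CH3 → C:1 H:3
  + CN → C:1 N:1
Element totals:
  C: 9
  H: 12
  N: 2
  O: 1
Molecular formula: C9H12N2O.
  M = 9(12.011) + 12(1.008) + 2(14.007) + 15.999
    = 108.099 + 12.096 + 28.014 + 15.999 = 164.208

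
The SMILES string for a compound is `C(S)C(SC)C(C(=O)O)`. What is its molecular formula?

Atom tally by fragment:
  HSCH2 → C:1 H:3 S:1
  CH(SCH3) → C:2 H:4 S:1
  CH2COOH → C:2 H:3 O:2
Element totals:
  C: 5
  H: 10
  O: 2
  S: 2

C5H10O2S2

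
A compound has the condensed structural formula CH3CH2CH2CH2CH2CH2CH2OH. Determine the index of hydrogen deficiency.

0

Atom tally by fragment:
  CH3 → C:1 H:3
  CH2 → C:1 H:2
  CH2 → C:1 H:2
  CH2 → C:1 H:2
  CH2 → C:1 H:2
  CH2 → C:1 H:2
  CH2OH → C:1 H:3 O:1
Element totals:
  C: 7
  H: 16
  O: 1
Molecular formula: C7H16O.
DoU = (2C + 2 + N − H − X) / 2 = (2·7 + 2 + 0 − 16 − 0) / 2 = 0.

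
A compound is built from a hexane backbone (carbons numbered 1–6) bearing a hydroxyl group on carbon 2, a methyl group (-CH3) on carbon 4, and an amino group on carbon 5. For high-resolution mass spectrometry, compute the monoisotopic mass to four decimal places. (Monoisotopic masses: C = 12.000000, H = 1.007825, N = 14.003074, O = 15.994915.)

Atom tally by fragment:
  CH3 → C:1 H:3
  CH(OH) → C:1 H:2 O:1
  CH2 → C:1 H:2
  CH(CH3) → C:2 H:4
  CH(NH2) → C:1 H:3 N:1
  CH3 → C:1 H:3
Element totals:
  C: 7
  H: 17
  N: 1
  O: 1
Molecular formula: C7H17NO.
  M = 7(12.0) + 17(1.007825) + 14.003074 + 15.994915
    = 84.000000 + 17.133025 + 14.003074 + 15.994915 = 131.131014

131.1310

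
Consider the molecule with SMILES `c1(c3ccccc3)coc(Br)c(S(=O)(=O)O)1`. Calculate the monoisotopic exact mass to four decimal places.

Atom tally by fragment:
  furan ring core → C:4 H:4 O:1
  (− 3 ring H displaced by substituents)
  + C6H5 → C:6 H:5
  + Br → Br:1
  + SO3H → S:1 O:3 H:1
Element totals:
  C: 10
  H: 7
  Br: 1
  O: 4
  S: 1
Molecular formula: C10H7BrO4S.
  M = 10(12.0) + 7(1.007825) + 78.918338 + 4(15.994915) + 31.972071
    = 120.000000 + 7.054775 + 78.918338 + 63.979660 + 31.972071 = 301.924844

301.9248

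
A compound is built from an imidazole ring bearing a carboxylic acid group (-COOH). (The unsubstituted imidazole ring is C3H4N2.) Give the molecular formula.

C4H4N2O2

Atom tally by fragment:
  imidazole ring core → C:3 H:4 N:2
  (− 1 ring H displaced by substituents)
  + COOH → C:1 H:1 O:2
Element totals:
  C: 4
  H: 4
  N: 2
  O: 2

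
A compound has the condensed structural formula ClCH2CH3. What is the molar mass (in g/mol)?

Atom tally by fragment:
  ClCH2 → C:1 H:2 Cl:1
  CH3 → C:1 H:3
Element totals:
  C: 2
  H: 5
  Cl: 1
Molecular formula: C2H5Cl.
  M = 2(12.011) + 5(1.008) + 35.45
    = 24.022 + 5.040 + 35.450 = 64.512

64.51 g/mol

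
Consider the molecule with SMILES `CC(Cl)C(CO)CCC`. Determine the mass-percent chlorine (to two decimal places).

23.53%

Atom tally by fragment:
  CH3 → C:1 H:3
  CH(Cl) → C:1 H:1 Cl:1
  CH(CH2OH) → C:2 H:4 O:1
  CH2 → C:1 H:2
  CH2 → C:1 H:2
  CH3 → C:1 H:3
Element totals:
  C: 7
  H: 15
  Cl: 1
  O: 1
Molecular formula: C7H15ClO.
Molar mass = 150.646 g/mol.
Mass from Cl: 1 × 35.45 = 35.450 g/mol.
%Cl = 35.450 / 150.646 × 100 = 23.53%.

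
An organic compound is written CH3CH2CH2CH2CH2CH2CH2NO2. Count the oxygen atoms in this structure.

Element totals:
  C: 7
  H: 15
  N: 1
  O: 2

2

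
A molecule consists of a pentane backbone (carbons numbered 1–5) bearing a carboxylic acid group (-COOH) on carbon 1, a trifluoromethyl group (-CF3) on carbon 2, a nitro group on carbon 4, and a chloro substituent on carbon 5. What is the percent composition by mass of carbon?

31.90%

Atom tally by fragment:
  HOOCCH2 → C:2 H:3 O:2
  CH(CF3) → C:2 H:1 F:3
  CH2 → C:1 H:2
  CH(NO2) → C:1 H:1 N:1 O:2
  CH2Cl → C:1 H:2 Cl:1
Element totals:
  C: 7
  H: 9
  Cl: 1
  F: 3
  N: 1
  O: 4
Molecular formula: C7H9ClF3NO4.
Molar mass = 263.596 g/mol.
Mass from C: 7 × 12.011 = 84.077 g/mol.
%C = 84.077 / 263.596 × 100 = 31.90%.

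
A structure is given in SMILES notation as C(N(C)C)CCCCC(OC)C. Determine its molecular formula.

Atom tally by fragment:
  (CH3)2NCH2 → C:3 H:8 N:1
  CH2 → C:1 H:2
  CH2 → C:1 H:2
  CH2 → C:1 H:2
  CH2 → C:1 H:2
  CH(OCH3) → C:2 H:4 O:1
  CH3 → C:1 H:3
Element totals:
  C: 10
  H: 23
  N: 1
  O: 1

C10H23NO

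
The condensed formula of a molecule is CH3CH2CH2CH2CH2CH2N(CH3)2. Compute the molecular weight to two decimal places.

129.25 g/mol

Atom tally by fragment:
  CH3 → C:1 H:3
  CH2 → C:1 H:2
  CH2 → C:1 H:2
  CH2 → C:1 H:2
  CH2 → C:1 H:2
  CH2N(CH3)2 → C:3 H:8 N:1
Element totals:
  C: 8
  H: 19
  N: 1
Molecular formula: C8H19N.
  M = 8(12.011) + 19(1.008) + 14.007
    = 96.088 + 19.152 + 14.007 = 129.247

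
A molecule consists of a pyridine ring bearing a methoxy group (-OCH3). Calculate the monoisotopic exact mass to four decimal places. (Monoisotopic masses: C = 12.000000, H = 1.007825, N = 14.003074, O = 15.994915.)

Atom tally by fragment:
  pyridine ring core → C:5 H:5 N:1
  (− 1 ring H displaced by substituents)
  + OCH3 → C:1 H:3 O:1
Element totals:
  C: 6
  H: 7
  N: 1
  O: 1
Molecular formula: C6H7NO.
  M = 6(12.0) + 7(1.007825) + 14.003074 + 15.994915
    = 72.000000 + 7.054775 + 14.003074 + 15.994915 = 109.052764

109.0528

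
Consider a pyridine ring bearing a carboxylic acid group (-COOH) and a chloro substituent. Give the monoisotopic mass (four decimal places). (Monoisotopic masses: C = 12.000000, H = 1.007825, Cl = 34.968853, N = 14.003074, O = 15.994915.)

156.9931

Atom tally by fragment:
  pyridine ring core → C:5 H:5 N:1
  (− 2 ring H displaced by substituents)
  + COOH → C:1 H:1 O:2
  + Cl → Cl:1
Element totals:
  C: 6
  H: 4
  Cl: 1
  N: 1
  O: 2
Molecular formula: C6H4ClNO2.
  M = 6(12.0) + 4(1.007825) + 34.968853 + 14.003074 + 2(15.994915)
    = 72.000000 + 4.031300 + 34.968853 + 14.003074 + 31.989830 = 156.993057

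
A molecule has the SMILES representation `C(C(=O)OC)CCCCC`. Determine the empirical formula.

Atom tally by fragment:
  CH3OOCCH2 → C:3 H:5 O:2
  CH2 → C:1 H:2
  CH2 → C:1 H:2
  CH2 → C:1 H:2
  CH2 → C:1 H:2
  CH3 → C:1 H:3
Element totals:
  C: 8
  H: 16
  O: 2
Molecular formula: C8H16O2.
gcd of subscripts = 2; dividing each by 2:
  C: 8/2 = 4
  H: 16/2 = 8
  O: 2/2 = 1

C4H8O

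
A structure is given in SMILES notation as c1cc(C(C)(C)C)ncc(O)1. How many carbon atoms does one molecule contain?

9

Atom tally by fragment:
  pyridine ring core → C:5 H:5 N:1
  (− 2 ring H displaced by substituents)
  + C(CH3)3 → C:4 H:9
  + OH → O:1 H:1
Element totals:
  C: 9
  H: 13
  N: 1
  O: 1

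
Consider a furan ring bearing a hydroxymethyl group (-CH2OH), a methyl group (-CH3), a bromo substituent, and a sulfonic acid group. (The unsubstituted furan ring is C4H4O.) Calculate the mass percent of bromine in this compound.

29.48%

Atom tally by fragment:
  furan ring core → C:4 H:4 O:1
  (− 4 ring H displaced by substituents)
  + CH2OH → C:1 H:3 O:1
  + CH3 → C:1 H:3
  + Br → Br:1
  + SO3H → S:1 O:3 H:1
Element totals:
  C: 6
  H: 7
  Br: 1
  O: 5
  S: 1
Molecular formula: C6H7BrO5S.
Molar mass = 271.081 g/mol.
Mass from Br: 1 × 79.904 = 79.904 g/mol.
%Br = 79.904 / 271.081 × 100 = 29.48%.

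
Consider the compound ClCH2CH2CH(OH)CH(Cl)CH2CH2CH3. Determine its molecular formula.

C7H14Cl2O

Atom tally by fragment:
  ClCH2 → C:1 H:2 Cl:1
  CH2 → C:1 H:2
  CH(OH) → C:1 H:2 O:1
  CH(Cl) → C:1 H:1 Cl:1
  CH2 → C:1 H:2
  CH2 → C:1 H:2
  CH3 → C:1 H:3
Element totals:
  C: 7
  H: 14
  Cl: 2
  O: 1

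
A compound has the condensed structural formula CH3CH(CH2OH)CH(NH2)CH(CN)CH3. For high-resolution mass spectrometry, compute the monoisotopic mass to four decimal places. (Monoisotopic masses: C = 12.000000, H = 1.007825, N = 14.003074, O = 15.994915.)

142.1106

Atom tally by fragment:
  CH3 → C:1 H:3
  CH(CH2OH) → C:2 H:4 O:1
  CH(NH2) → C:1 H:3 N:1
  CH(CN) → C:2 H:1 N:1
  CH3 → C:1 H:3
Element totals:
  C: 7
  H: 14
  N: 2
  O: 1
Molecular formula: C7H14N2O.
  M = 7(12.0) + 14(1.007825) + 2(14.003074) + 15.994915
    = 84.000000 + 14.109550 + 28.006148 + 15.994915 = 142.110613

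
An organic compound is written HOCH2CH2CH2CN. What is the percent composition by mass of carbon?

Atom tally by fragment:
  HOCH2CH2 → C:2 H:5 O:1
  CH2CN → C:2 H:2 N:1
Element totals:
  C: 4
  H: 7
  N: 1
  O: 1
Molecular formula: C4H7NO.
Molar mass = 85.106 g/mol.
Mass from C: 4 × 12.011 = 48.044 g/mol.
%C = 48.044 / 85.106 × 100 = 56.45%.

56.45%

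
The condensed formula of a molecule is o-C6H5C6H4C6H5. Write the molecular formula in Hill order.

Atom tally by fragment:
  benzene ring core → C:6 H:6
  (− 2 ring H displaced by substituents)
  + C6H5 → C:6 H:5
  + C6H5 → C:6 H:5
Element totals:
  C: 18
  H: 14

C18H14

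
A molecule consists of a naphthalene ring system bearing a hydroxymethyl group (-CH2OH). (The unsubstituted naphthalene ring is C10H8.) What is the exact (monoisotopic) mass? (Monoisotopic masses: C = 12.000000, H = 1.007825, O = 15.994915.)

Atom tally by fragment:
  naphthalene ring system core → C:10 H:8
  (− 1 ring H displaced by substituents)
  + CH2OH → C:1 H:3 O:1
Element totals:
  C: 11
  H: 10
  O: 1
Molecular formula: C11H10O.
  M = 11(12.0) + 10(1.007825) + 15.994915
    = 132.000000 + 10.078250 + 15.994915 = 158.073165

158.0732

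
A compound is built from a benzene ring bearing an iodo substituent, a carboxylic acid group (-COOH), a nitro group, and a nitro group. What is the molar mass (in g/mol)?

338.01 g/mol

Atom tally by fragment:
  benzene ring core → C:6 H:6
  (− 4 ring H displaced by substituents)
  + I → I:1
  + COOH → C:1 H:1 O:2
  + NO2 → N:1 O:2
  + NO2 → N:1 O:2
Element totals:
  C: 7
  H: 3
  I: 1
  N: 2
  O: 6
Molecular formula: C7H3IN2O6.
  M = 7(12.011) + 3(1.008) + 126.904 + 2(14.007) + 6(15.999)
    = 84.077 + 3.024 + 126.904 + 28.014 + 95.994 = 338.013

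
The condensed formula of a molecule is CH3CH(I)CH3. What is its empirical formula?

C3H7I

Atom tally by fragment:
  CH3 → C:1 H:3
  CH(I) → C:1 H:1 I:1
  CH3 → C:1 H:3
Element totals:
  C: 3
  H: 7
  I: 1
Molecular formula: C3H7I.
gcd of subscripts (3, 7, 1) = 1, so the empirical formula equals the molecular formula.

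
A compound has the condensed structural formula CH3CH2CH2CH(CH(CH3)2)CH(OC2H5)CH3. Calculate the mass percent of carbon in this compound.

76.68%

Element totals:
  C: 11
  H: 24
  O: 1
Molecular formula: C11H24O.
Molar mass = 172.312 g/mol.
Mass from C: 11 × 12.011 = 132.121 g/mol.
%C = 132.121 / 172.312 × 100 = 76.68%.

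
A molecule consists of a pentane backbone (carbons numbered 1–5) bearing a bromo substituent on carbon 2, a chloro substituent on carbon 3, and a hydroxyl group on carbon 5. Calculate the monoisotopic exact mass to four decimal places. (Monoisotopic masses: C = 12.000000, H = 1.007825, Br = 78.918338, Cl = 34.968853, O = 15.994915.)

199.9604

Atom tally by fragment:
  CH3 → C:1 H:3
  CH(Br) → C:1 H:1 Br:1
  CH(Cl) → C:1 H:1 Cl:1
  CH2 → C:1 H:2
  CH2OH → C:1 H:3 O:1
Element totals:
  C: 5
  H: 10
  Br: 1
  Cl: 1
  O: 1
Molecular formula: C5H10BrClO.
  M = 5(12.0) + 10(1.007825) + 78.918338 + 34.968853 + 15.994915
    = 60.000000 + 10.078250 + 78.918338 + 34.968853 + 15.994915 = 199.960356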